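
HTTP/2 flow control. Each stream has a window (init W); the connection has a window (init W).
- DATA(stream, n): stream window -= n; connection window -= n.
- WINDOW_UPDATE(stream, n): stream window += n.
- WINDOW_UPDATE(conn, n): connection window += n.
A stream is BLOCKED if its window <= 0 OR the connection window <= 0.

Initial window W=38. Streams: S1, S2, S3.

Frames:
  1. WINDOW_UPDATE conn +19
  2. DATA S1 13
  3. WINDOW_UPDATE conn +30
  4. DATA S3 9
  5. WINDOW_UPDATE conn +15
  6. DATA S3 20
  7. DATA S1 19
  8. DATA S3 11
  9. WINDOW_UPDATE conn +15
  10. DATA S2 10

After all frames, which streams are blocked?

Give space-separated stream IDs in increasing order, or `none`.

Op 1: conn=57 S1=38 S2=38 S3=38 blocked=[]
Op 2: conn=44 S1=25 S2=38 S3=38 blocked=[]
Op 3: conn=74 S1=25 S2=38 S3=38 blocked=[]
Op 4: conn=65 S1=25 S2=38 S3=29 blocked=[]
Op 5: conn=80 S1=25 S2=38 S3=29 blocked=[]
Op 6: conn=60 S1=25 S2=38 S3=9 blocked=[]
Op 7: conn=41 S1=6 S2=38 S3=9 blocked=[]
Op 8: conn=30 S1=6 S2=38 S3=-2 blocked=[3]
Op 9: conn=45 S1=6 S2=38 S3=-2 blocked=[3]
Op 10: conn=35 S1=6 S2=28 S3=-2 blocked=[3]

Answer: S3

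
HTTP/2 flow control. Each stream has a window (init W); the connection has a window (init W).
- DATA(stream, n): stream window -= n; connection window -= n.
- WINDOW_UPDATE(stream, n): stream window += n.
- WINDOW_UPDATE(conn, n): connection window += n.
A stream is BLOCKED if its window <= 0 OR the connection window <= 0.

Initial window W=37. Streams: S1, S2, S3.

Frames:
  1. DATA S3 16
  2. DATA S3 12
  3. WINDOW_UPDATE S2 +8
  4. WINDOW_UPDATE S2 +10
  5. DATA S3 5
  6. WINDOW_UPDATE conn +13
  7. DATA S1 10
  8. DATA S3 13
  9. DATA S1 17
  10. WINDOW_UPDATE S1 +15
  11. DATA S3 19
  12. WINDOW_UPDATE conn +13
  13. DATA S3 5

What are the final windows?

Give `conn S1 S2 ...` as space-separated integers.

Answer: -34 25 55 -33

Derivation:
Op 1: conn=21 S1=37 S2=37 S3=21 blocked=[]
Op 2: conn=9 S1=37 S2=37 S3=9 blocked=[]
Op 3: conn=9 S1=37 S2=45 S3=9 blocked=[]
Op 4: conn=9 S1=37 S2=55 S3=9 blocked=[]
Op 5: conn=4 S1=37 S2=55 S3=4 blocked=[]
Op 6: conn=17 S1=37 S2=55 S3=4 blocked=[]
Op 7: conn=7 S1=27 S2=55 S3=4 blocked=[]
Op 8: conn=-6 S1=27 S2=55 S3=-9 blocked=[1, 2, 3]
Op 9: conn=-23 S1=10 S2=55 S3=-9 blocked=[1, 2, 3]
Op 10: conn=-23 S1=25 S2=55 S3=-9 blocked=[1, 2, 3]
Op 11: conn=-42 S1=25 S2=55 S3=-28 blocked=[1, 2, 3]
Op 12: conn=-29 S1=25 S2=55 S3=-28 blocked=[1, 2, 3]
Op 13: conn=-34 S1=25 S2=55 S3=-33 blocked=[1, 2, 3]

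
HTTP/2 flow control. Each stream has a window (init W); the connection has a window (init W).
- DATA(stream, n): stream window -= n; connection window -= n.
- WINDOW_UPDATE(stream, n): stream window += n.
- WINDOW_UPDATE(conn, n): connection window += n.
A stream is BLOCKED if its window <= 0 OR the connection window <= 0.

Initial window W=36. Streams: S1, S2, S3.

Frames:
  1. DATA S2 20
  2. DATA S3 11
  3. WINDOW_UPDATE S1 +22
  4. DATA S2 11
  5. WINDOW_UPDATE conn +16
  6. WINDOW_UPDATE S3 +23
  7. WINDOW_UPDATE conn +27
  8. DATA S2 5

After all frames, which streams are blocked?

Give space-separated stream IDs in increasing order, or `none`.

Op 1: conn=16 S1=36 S2=16 S3=36 blocked=[]
Op 2: conn=5 S1=36 S2=16 S3=25 blocked=[]
Op 3: conn=5 S1=58 S2=16 S3=25 blocked=[]
Op 4: conn=-6 S1=58 S2=5 S3=25 blocked=[1, 2, 3]
Op 5: conn=10 S1=58 S2=5 S3=25 blocked=[]
Op 6: conn=10 S1=58 S2=5 S3=48 blocked=[]
Op 7: conn=37 S1=58 S2=5 S3=48 blocked=[]
Op 8: conn=32 S1=58 S2=0 S3=48 blocked=[2]

Answer: S2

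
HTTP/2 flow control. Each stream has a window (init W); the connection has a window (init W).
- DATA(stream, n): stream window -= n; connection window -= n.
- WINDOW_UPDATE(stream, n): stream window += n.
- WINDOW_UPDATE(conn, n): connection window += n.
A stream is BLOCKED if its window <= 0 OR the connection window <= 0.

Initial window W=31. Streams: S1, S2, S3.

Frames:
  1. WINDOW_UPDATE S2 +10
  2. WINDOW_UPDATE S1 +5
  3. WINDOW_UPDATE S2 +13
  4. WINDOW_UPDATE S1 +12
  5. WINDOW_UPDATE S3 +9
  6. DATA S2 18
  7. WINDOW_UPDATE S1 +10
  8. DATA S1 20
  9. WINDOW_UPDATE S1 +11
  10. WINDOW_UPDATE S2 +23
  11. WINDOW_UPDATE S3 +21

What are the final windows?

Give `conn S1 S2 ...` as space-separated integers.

Op 1: conn=31 S1=31 S2=41 S3=31 blocked=[]
Op 2: conn=31 S1=36 S2=41 S3=31 blocked=[]
Op 3: conn=31 S1=36 S2=54 S3=31 blocked=[]
Op 4: conn=31 S1=48 S2=54 S3=31 blocked=[]
Op 5: conn=31 S1=48 S2=54 S3=40 blocked=[]
Op 6: conn=13 S1=48 S2=36 S3=40 blocked=[]
Op 7: conn=13 S1=58 S2=36 S3=40 blocked=[]
Op 8: conn=-7 S1=38 S2=36 S3=40 blocked=[1, 2, 3]
Op 9: conn=-7 S1=49 S2=36 S3=40 blocked=[1, 2, 3]
Op 10: conn=-7 S1=49 S2=59 S3=40 blocked=[1, 2, 3]
Op 11: conn=-7 S1=49 S2=59 S3=61 blocked=[1, 2, 3]

Answer: -7 49 59 61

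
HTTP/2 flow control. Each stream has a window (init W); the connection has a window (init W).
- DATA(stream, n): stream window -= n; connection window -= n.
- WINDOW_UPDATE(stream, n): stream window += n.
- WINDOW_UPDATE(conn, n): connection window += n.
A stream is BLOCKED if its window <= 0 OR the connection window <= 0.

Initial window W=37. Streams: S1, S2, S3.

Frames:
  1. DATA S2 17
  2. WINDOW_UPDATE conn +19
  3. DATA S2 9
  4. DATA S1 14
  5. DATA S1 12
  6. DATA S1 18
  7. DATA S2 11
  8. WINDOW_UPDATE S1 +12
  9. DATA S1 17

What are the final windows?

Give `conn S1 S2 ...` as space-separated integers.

Op 1: conn=20 S1=37 S2=20 S3=37 blocked=[]
Op 2: conn=39 S1=37 S2=20 S3=37 blocked=[]
Op 3: conn=30 S1=37 S2=11 S3=37 blocked=[]
Op 4: conn=16 S1=23 S2=11 S3=37 blocked=[]
Op 5: conn=4 S1=11 S2=11 S3=37 blocked=[]
Op 6: conn=-14 S1=-7 S2=11 S3=37 blocked=[1, 2, 3]
Op 7: conn=-25 S1=-7 S2=0 S3=37 blocked=[1, 2, 3]
Op 8: conn=-25 S1=5 S2=0 S3=37 blocked=[1, 2, 3]
Op 9: conn=-42 S1=-12 S2=0 S3=37 blocked=[1, 2, 3]

Answer: -42 -12 0 37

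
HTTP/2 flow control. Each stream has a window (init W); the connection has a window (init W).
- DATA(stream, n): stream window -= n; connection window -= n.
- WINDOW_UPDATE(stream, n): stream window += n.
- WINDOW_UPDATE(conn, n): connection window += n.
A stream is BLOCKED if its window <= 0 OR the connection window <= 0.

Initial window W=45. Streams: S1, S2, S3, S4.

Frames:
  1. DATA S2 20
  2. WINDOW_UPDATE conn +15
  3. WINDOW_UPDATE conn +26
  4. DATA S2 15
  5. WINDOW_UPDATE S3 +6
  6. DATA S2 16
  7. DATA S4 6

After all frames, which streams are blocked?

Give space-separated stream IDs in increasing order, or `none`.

Op 1: conn=25 S1=45 S2=25 S3=45 S4=45 blocked=[]
Op 2: conn=40 S1=45 S2=25 S3=45 S4=45 blocked=[]
Op 3: conn=66 S1=45 S2=25 S3=45 S4=45 blocked=[]
Op 4: conn=51 S1=45 S2=10 S3=45 S4=45 blocked=[]
Op 5: conn=51 S1=45 S2=10 S3=51 S4=45 blocked=[]
Op 6: conn=35 S1=45 S2=-6 S3=51 S4=45 blocked=[2]
Op 7: conn=29 S1=45 S2=-6 S3=51 S4=39 blocked=[2]

Answer: S2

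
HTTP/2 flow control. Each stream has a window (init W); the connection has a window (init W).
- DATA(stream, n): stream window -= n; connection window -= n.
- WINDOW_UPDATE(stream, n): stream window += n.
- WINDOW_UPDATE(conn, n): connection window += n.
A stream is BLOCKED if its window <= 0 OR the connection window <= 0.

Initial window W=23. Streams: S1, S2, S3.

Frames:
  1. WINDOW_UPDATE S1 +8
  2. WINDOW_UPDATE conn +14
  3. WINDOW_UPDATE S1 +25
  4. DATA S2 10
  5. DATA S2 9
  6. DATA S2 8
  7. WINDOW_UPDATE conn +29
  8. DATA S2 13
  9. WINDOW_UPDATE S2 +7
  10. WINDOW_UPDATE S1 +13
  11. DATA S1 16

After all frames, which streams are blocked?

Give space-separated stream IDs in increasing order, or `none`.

Op 1: conn=23 S1=31 S2=23 S3=23 blocked=[]
Op 2: conn=37 S1=31 S2=23 S3=23 blocked=[]
Op 3: conn=37 S1=56 S2=23 S3=23 blocked=[]
Op 4: conn=27 S1=56 S2=13 S3=23 blocked=[]
Op 5: conn=18 S1=56 S2=4 S3=23 blocked=[]
Op 6: conn=10 S1=56 S2=-4 S3=23 blocked=[2]
Op 7: conn=39 S1=56 S2=-4 S3=23 blocked=[2]
Op 8: conn=26 S1=56 S2=-17 S3=23 blocked=[2]
Op 9: conn=26 S1=56 S2=-10 S3=23 blocked=[2]
Op 10: conn=26 S1=69 S2=-10 S3=23 blocked=[2]
Op 11: conn=10 S1=53 S2=-10 S3=23 blocked=[2]

Answer: S2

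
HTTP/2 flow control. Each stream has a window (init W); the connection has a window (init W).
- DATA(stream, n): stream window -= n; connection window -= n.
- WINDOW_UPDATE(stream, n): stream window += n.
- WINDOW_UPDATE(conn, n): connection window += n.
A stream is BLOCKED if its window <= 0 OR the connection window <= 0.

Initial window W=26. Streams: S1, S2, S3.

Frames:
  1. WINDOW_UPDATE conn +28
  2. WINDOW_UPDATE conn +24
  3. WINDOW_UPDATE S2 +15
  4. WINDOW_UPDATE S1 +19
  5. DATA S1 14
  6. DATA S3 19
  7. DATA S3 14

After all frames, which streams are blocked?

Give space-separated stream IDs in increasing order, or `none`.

Answer: S3

Derivation:
Op 1: conn=54 S1=26 S2=26 S3=26 blocked=[]
Op 2: conn=78 S1=26 S2=26 S3=26 blocked=[]
Op 3: conn=78 S1=26 S2=41 S3=26 blocked=[]
Op 4: conn=78 S1=45 S2=41 S3=26 blocked=[]
Op 5: conn=64 S1=31 S2=41 S3=26 blocked=[]
Op 6: conn=45 S1=31 S2=41 S3=7 blocked=[]
Op 7: conn=31 S1=31 S2=41 S3=-7 blocked=[3]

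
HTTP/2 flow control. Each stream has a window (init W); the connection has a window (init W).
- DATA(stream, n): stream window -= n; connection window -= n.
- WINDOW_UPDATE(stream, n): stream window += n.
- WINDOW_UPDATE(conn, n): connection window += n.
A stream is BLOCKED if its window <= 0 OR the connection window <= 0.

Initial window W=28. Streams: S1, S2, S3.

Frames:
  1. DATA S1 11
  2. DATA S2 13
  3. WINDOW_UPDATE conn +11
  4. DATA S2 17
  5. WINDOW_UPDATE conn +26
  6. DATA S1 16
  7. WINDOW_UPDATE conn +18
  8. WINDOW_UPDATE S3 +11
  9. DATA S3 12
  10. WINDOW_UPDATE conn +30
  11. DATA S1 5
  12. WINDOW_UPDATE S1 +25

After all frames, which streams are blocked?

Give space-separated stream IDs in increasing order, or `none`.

Op 1: conn=17 S1=17 S2=28 S3=28 blocked=[]
Op 2: conn=4 S1=17 S2=15 S3=28 blocked=[]
Op 3: conn=15 S1=17 S2=15 S3=28 blocked=[]
Op 4: conn=-2 S1=17 S2=-2 S3=28 blocked=[1, 2, 3]
Op 5: conn=24 S1=17 S2=-2 S3=28 blocked=[2]
Op 6: conn=8 S1=1 S2=-2 S3=28 blocked=[2]
Op 7: conn=26 S1=1 S2=-2 S3=28 blocked=[2]
Op 8: conn=26 S1=1 S2=-2 S3=39 blocked=[2]
Op 9: conn=14 S1=1 S2=-2 S3=27 blocked=[2]
Op 10: conn=44 S1=1 S2=-2 S3=27 blocked=[2]
Op 11: conn=39 S1=-4 S2=-2 S3=27 blocked=[1, 2]
Op 12: conn=39 S1=21 S2=-2 S3=27 blocked=[2]

Answer: S2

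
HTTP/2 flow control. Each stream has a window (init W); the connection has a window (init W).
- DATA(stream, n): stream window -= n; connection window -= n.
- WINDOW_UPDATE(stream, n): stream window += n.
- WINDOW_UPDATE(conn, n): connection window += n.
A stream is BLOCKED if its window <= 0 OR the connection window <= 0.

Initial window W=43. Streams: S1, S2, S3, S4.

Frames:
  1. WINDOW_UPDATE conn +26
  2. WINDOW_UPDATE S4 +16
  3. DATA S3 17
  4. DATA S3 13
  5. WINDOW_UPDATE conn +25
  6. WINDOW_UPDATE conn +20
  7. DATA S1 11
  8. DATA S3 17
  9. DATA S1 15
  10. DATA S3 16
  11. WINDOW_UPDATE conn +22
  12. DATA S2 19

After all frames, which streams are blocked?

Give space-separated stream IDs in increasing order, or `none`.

Answer: S3

Derivation:
Op 1: conn=69 S1=43 S2=43 S3=43 S4=43 blocked=[]
Op 2: conn=69 S1=43 S2=43 S3=43 S4=59 blocked=[]
Op 3: conn=52 S1=43 S2=43 S3=26 S4=59 blocked=[]
Op 4: conn=39 S1=43 S2=43 S3=13 S4=59 blocked=[]
Op 5: conn=64 S1=43 S2=43 S3=13 S4=59 blocked=[]
Op 6: conn=84 S1=43 S2=43 S3=13 S4=59 blocked=[]
Op 7: conn=73 S1=32 S2=43 S3=13 S4=59 blocked=[]
Op 8: conn=56 S1=32 S2=43 S3=-4 S4=59 blocked=[3]
Op 9: conn=41 S1=17 S2=43 S3=-4 S4=59 blocked=[3]
Op 10: conn=25 S1=17 S2=43 S3=-20 S4=59 blocked=[3]
Op 11: conn=47 S1=17 S2=43 S3=-20 S4=59 blocked=[3]
Op 12: conn=28 S1=17 S2=24 S3=-20 S4=59 blocked=[3]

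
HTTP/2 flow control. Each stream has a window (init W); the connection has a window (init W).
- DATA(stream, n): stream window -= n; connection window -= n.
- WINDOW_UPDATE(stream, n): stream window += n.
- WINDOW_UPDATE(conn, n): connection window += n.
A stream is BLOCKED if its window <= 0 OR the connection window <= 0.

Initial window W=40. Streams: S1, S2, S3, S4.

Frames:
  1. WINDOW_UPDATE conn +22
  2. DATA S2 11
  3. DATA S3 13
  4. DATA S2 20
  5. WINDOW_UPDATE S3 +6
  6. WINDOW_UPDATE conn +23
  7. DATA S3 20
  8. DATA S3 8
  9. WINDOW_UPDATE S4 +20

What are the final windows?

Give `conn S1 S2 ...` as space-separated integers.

Answer: 13 40 9 5 60

Derivation:
Op 1: conn=62 S1=40 S2=40 S3=40 S4=40 blocked=[]
Op 2: conn=51 S1=40 S2=29 S3=40 S4=40 blocked=[]
Op 3: conn=38 S1=40 S2=29 S3=27 S4=40 blocked=[]
Op 4: conn=18 S1=40 S2=9 S3=27 S4=40 blocked=[]
Op 5: conn=18 S1=40 S2=9 S3=33 S4=40 blocked=[]
Op 6: conn=41 S1=40 S2=9 S3=33 S4=40 blocked=[]
Op 7: conn=21 S1=40 S2=9 S3=13 S4=40 blocked=[]
Op 8: conn=13 S1=40 S2=9 S3=5 S4=40 blocked=[]
Op 9: conn=13 S1=40 S2=9 S3=5 S4=60 blocked=[]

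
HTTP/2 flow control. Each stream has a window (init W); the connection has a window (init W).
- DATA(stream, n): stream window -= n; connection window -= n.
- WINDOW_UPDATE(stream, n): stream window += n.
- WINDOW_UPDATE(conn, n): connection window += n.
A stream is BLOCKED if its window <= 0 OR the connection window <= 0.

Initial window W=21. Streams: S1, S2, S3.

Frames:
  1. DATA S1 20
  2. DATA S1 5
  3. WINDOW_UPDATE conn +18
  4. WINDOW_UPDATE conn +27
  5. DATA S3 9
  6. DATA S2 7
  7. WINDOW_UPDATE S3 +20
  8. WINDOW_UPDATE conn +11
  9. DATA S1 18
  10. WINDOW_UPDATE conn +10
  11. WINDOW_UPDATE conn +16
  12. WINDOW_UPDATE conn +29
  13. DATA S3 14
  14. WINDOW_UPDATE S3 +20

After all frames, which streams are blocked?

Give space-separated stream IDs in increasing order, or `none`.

Answer: S1

Derivation:
Op 1: conn=1 S1=1 S2=21 S3=21 blocked=[]
Op 2: conn=-4 S1=-4 S2=21 S3=21 blocked=[1, 2, 3]
Op 3: conn=14 S1=-4 S2=21 S3=21 blocked=[1]
Op 4: conn=41 S1=-4 S2=21 S3=21 blocked=[1]
Op 5: conn=32 S1=-4 S2=21 S3=12 blocked=[1]
Op 6: conn=25 S1=-4 S2=14 S3=12 blocked=[1]
Op 7: conn=25 S1=-4 S2=14 S3=32 blocked=[1]
Op 8: conn=36 S1=-4 S2=14 S3=32 blocked=[1]
Op 9: conn=18 S1=-22 S2=14 S3=32 blocked=[1]
Op 10: conn=28 S1=-22 S2=14 S3=32 blocked=[1]
Op 11: conn=44 S1=-22 S2=14 S3=32 blocked=[1]
Op 12: conn=73 S1=-22 S2=14 S3=32 blocked=[1]
Op 13: conn=59 S1=-22 S2=14 S3=18 blocked=[1]
Op 14: conn=59 S1=-22 S2=14 S3=38 blocked=[1]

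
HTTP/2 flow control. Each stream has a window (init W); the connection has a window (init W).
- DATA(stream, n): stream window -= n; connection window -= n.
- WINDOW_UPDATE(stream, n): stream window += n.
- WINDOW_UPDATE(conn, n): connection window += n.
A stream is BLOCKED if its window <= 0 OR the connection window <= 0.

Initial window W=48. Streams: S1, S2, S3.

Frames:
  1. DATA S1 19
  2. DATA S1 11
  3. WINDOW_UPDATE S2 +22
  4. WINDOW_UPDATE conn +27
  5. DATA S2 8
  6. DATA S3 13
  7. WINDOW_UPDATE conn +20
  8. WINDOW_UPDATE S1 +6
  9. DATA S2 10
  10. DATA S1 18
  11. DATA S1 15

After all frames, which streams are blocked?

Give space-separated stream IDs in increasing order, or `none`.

Answer: S1

Derivation:
Op 1: conn=29 S1=29 S2=48 S3=48 blocked=[]
Op 2: conn=18 S1=18 S2=48 S3=48 blocked=[]
Op 3: conn=18 S1=18 S2=70 S3=48 blocked=[]
Op 4: conn=45 S1=18 S2=70 S3=48 blocked=[]
Op 5: conn=37 S1=18 S2=62 S3=48 blocked=[]
Op 6: conn=24 S1=18 S2=62 S3=35 blocked=[]
Op 7: conn=44 S1=18 S2=62 S3=35 blocked=[]
Op 8: conn=44 S1=24 S2=62 S3=35 blocked=[]
Op 9: conn=34 S1=24 S2=52 S3=35 blocked=[]
Op 10: conn=16 S1=6 S2=52 S3=35 blocked=[]
Op 11: conn=1 S1=-9 S2=52 S3=35 blocked=[1]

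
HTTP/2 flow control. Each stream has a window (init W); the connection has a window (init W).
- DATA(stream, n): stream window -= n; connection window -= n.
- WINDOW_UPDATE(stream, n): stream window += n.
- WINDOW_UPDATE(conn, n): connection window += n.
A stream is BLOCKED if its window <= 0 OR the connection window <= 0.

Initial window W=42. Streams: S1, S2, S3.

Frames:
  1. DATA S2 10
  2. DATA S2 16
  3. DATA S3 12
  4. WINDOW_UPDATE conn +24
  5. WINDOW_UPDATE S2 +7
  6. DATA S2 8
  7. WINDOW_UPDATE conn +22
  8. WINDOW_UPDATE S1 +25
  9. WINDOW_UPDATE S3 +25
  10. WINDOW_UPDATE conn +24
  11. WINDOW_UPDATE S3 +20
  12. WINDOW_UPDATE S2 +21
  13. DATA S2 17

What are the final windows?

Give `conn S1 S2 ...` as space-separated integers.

Answer: 49 67 19 75

Derivation:
Op 1: conn=32 S1=42 S2=32 S3=42 blocked=[]
Op 2: conn=16 S1=42 S2=16 S3=42 blocked=[]
Op 3: conn=4 S1=42 S2=16 S3=30 blocked=[]
Op 4: conn=28 S1=42 S2=16 S3=30 blocked=[]
Op 5: conn=28 S1=42 S2=23 S3=30 blocked=[]
Op 6: conn=20 S1=42 S2=15 S3=30 blocked=[]
Op 7: conn=42 S1=42 S2=15 S3=30 blocked=[]
Op 8: conn=42 S1=67 S2=15 S3=30 blocked=[]
Op 9: conn=42 S1=67 S2=15 S3=55 blocked=[]
Op 10: conn=66 S1=67 S2=15 S3=55 blocked=[]
Op 11: conn=66 S1=67 S2=15 S3=75 blocked=[]
Op 12: conn=66 S1=67 S2=36 S3=75 blocked=[]
Op 13: conn=49 S1=67 S2=19 S3=75 blocked=[]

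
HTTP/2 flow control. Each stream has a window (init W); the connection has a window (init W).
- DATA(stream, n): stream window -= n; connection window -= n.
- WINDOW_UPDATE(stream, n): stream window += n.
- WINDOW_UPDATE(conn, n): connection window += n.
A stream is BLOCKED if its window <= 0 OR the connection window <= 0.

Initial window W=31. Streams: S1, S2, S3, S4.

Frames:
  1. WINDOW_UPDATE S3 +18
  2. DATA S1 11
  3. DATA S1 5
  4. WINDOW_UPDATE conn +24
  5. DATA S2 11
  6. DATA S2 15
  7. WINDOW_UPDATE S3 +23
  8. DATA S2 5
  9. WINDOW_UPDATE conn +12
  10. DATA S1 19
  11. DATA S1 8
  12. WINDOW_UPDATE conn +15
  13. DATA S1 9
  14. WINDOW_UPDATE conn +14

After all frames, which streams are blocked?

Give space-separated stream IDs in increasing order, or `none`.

Answer: S1 S2

Derivation:
Op 1: conn=31 S1=31 S2=31 S3=49 S4=31 blocked=[]
Op 2: conn=20 S1=20 S2=31 S3=49 S4=31 blocked=[]
Op 3: conn=15 S1=15 S2=31 S3=49 S4=31 blocked=[]
Op 4: conn=39 S1=15 S2=31 S3=49 S4=31 blocked=[]
Op 5: conn=28 S1=15 S2=20 S3=49 S4=31 blocked=[]
Op 6: conn=13 S1=15 S2=5 S3=49 S4=31 blocked=[]
Op 7: conn=13 S1=15 S2=5 S3=72 S4=31 blocked=[]
Op 8: conn=8 S1=15 S2=0 S3=72 S4=31 blocked=[2]
Op 9: conn=20 S1=15 S2=0 S3=72 S4=31 blocked=[2]
Op 10: conn=1 S1=-4 S2=0 S3=72 S4=31 blocked=[1, 2]
Op 11: conn=-7 S1=-12 S2=0 S3=72 S4=31 blocked=[1, 2, 3, 4]
Op 12: conn=8 S1=-12 S2=0 S3=72 S4=31 blocked=[1, 2]
Op 13: conn=-1 S1=-21 S2=0 S3=72 S4=31 blocked=[1, 2, 3, 4]
Op 14: conn=13 S1=-21 S2=0 S3=72 S4=31 blocked=[1, 2]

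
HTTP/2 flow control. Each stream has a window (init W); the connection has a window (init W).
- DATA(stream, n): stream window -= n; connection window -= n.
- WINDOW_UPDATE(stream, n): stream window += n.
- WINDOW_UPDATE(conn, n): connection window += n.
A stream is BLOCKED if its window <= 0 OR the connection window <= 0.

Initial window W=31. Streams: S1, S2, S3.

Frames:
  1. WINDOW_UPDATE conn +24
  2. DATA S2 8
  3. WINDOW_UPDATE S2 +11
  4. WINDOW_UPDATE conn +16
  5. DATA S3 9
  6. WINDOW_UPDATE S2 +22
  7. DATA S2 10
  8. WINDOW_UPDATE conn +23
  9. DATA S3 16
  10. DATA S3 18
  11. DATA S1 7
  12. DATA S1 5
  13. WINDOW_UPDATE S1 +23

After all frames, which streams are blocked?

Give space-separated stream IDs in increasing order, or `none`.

Answer: S3

Derivation:
Op 1: conn=55 S1=31 S2=31 S3=31 blocked=[]
Op 2: conn=47 S1=31 S2=23 S3=31 blocked=[]
Op 3: conn=47 S1=31 S2=34 S3=31 blocked=[]
Op 4: conn=63 S1=31 S2=34 S3=31 blocked=[]
Op 5: conn=54 S1=31 S2=34 S3=22 blocked=[]
Op 6: conn=54 S1=31 S2=56 S3=22 blocked=[]
Op 7: conn=44 S1=31 S2=46 S3=22 blocked=[]
Op 8: conn=67 S1=31 S2=46 S3=22 blocked=[]
Op 9: conn=51 S1=31 S2=46 S3=6 blocked=[]
Op 10: conn=33 S1=31 S2=46 S3=-12 blocked=[3]
Op 11: conn=26 S1=24 S2=46 S3=-12 blocked=[3]
Op 12: conn=21 S1=19 S2=46 S3=-12 blocked=[3]
Op 13: conn=21 S1=42 S2=46 S3=-12 blocked=[3]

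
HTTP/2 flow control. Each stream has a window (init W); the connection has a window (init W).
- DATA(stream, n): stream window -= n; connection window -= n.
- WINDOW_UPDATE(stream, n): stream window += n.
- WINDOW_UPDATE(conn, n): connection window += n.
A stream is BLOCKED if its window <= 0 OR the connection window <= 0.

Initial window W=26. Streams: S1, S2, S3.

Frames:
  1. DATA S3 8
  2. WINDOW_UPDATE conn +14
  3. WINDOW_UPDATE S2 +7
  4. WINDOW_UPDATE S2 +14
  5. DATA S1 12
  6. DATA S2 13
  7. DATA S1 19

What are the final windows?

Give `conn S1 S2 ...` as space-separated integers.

Op 1: conn=18 S1=26 S2=26 S3=18 blocked=[]
Op 2: conn=32 S1=26 S2=26 S3=18 blocked=[]
Op 3: conn=32 S1=26 S2=33 S3=18 blocked=[]
Op 4: conn=32 S1=26 S2=47 S3=18 blocked=[]
Op 5: conn=20 S1=14 S2=47 S3=18 blocked=[]
Op 6: conn=7 S1=14 S2=34 S3=18 blocked=[]
Op 7: conn=-12 S1=-5 S2=34 S3=18 blocked=[1, 2, 3]

Answer: -12 -5 34 18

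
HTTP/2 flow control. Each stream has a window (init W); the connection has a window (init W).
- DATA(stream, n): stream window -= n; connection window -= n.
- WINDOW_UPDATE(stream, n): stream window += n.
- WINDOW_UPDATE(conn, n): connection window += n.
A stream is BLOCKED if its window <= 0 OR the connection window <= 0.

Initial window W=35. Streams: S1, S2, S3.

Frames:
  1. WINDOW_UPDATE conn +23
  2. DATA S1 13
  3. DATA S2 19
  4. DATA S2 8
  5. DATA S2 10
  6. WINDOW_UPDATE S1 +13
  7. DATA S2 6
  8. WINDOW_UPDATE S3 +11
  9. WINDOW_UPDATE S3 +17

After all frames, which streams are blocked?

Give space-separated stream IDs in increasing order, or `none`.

Op 1: conn=58 S1=35 S2=35 S3=35 blocked=[]
Op 2: conn=45 S1=22 S2=35 S3=35 blocked=[]
Op 3: conn=26 S1=22 S2=16 S3=35 blocked=[]
Op 4: conn=18 S1=22 S2=8 S3=35 blocked=[]
Op 5: conn=8 S1=22 S2=-2 S3=35 blocked=[2]
Op 6: conn=8 S1=35 S2=-2 S3=35 blocked=[2]
Op 7: conn=2 S1=35 S2=-8 S3=35 blocked=[2]
Op 8: conn=2 S1=35 S2=-8 S3=46 blocked=[2]
Op 9: conn=2 S1=35 S2=-8 S3=63 blocked=[2]

Answer: S2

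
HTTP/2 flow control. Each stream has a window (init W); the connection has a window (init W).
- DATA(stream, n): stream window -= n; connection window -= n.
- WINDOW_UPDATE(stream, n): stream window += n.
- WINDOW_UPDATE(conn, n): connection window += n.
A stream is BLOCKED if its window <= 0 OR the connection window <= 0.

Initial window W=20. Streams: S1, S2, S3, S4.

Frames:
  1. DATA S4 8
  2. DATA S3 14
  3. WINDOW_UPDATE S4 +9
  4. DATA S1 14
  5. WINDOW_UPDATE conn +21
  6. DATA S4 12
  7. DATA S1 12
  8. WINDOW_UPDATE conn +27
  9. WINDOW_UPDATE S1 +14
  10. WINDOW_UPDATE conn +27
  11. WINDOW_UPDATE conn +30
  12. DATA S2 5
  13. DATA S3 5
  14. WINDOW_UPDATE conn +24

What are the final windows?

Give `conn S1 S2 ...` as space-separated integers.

Op 1: conn=12 S1=20 S2=20 S3=20 S4=12 blocked=[]
Op 2: conn=-2 S1=20 S2=20 S3=6 S4=12 blocked=[1, 2, 3, 4]
Op 3: conn=-2 S1=20 S2=20 S3=6 S4=21 blocked=[1, 2, 3, 4]
Op 4: conn=-16 S1=6 S2=20 S3=6 S4=21 blocked=[1, 2, 3, 4]
Op 5: conn=5 S1=6 S2=20 S3=6 S4=21 blocked=[]
Op 6: conn=-7 S1=6 S2=20 S3=6 S4=9 blocked=[1, 2, 3, 4]
Op 7: conn=-19 S1=-6 S2=20 S3=6 S4=9 blocked=[1, 2, 3, 4]
Op 8: conn=8 S1=-6 S2=20 S3=6 S4=9 blocked=[1]
Op 9: conn=8 S1=8 S2=20 S3=6 S4=9 blocked=[]
Op 10: conn=35 S1=8 S2=20 S3=6 S4=9 blocked=[]
Op 11: conn=65 S1=8 S2=20 S3=6 S4=9 blocked=[]
Op 12: conn=60 S1=8 S2=15 S3=6 S4=9 blocked=[]
Op 13: conn=55 S1=8 S2=15 S3=1 S4=9 blocked=[]
Op 14: conn=79 S1=8 S2=15 S3=1 S4=9 blocked=[]

Answer: 79 8 15 1 9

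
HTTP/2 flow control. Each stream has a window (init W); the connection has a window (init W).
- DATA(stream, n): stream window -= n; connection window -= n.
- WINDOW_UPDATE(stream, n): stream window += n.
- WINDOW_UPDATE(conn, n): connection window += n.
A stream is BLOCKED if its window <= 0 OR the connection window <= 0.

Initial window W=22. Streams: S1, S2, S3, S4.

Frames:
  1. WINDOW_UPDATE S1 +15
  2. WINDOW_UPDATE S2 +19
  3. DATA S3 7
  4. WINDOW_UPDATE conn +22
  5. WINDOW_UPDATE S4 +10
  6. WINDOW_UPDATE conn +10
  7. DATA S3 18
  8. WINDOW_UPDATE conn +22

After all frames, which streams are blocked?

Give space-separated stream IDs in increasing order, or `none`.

Op 1: conn=22 S1=37 S2=22 S3=22 S4=22 blocked=[]
Op 2: conn=22 S1=37 S2=41 S3=22 S4=22 blocked=[]
Op 3: conn=15 S1=37 S2=41 S3=15 S4=22 blocked=[]
Op 4: conn=37 S1=37 S2=41 S3=15 S4=22 blocked=[]
Op 5: conn=37 S1=37 S2=41 S3=15 S4=32 blocked=[]
Op 6: conn=47 S1=37 S2=41 S3=15 S4=32 blocked=[]
Op 7: conn=29 S1=37 S2=41 S3=-3 S4=32 blocked=[3]
Op 8: conn=51 S1=37 S2=41 S3=-3 S4=32 blocked=[3]

Answer: S3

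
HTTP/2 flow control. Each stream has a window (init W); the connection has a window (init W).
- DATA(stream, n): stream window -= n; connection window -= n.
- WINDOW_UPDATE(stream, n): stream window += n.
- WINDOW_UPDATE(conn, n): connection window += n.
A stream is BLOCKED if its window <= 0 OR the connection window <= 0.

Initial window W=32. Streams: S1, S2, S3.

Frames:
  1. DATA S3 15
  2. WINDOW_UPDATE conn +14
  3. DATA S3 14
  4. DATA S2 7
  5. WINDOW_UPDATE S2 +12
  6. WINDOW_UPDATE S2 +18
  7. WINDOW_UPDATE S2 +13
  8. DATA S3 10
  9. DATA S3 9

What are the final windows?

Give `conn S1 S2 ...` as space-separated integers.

Op 1: conn=17 S1=32 S2=32 S3=17 blocked=[]
Op 2: conn=31 S1=32 S2=32 S3=17 blocked=[]
Op 3: conn=17 S1=32 S2=32 S3=3 blocked=[]
Op 4: conn=10 S1=32 S2=25 S3=3 blocked=[]
Op 5: conn=10 S1=32 S2=37 S3=3 blocked=[]
Op 6: conn=10 S1=32 S2=55 S3=3 blocked=[]
Op 7: conn=10 S1=32 S2=68 S3=3 blocked=[]
Op 8: conn=0 S1=32 S2=68 S3=-7 blocked=[1, 2, 3]
Op 9: conn=-9 S1=32 S2=68 S3=-16 blocked=[1, 2, 3]

Answer: -9 32 68 -16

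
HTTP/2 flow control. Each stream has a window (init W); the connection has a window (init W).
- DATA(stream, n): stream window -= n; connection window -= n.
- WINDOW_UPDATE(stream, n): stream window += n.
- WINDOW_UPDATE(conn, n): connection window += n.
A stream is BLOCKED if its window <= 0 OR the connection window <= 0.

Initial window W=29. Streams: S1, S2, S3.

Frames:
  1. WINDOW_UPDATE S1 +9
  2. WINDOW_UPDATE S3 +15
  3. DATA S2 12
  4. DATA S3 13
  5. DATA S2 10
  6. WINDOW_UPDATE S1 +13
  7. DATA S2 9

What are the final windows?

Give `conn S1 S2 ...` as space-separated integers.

Answer: -15 51 -2 31

Derivation:
Op 1: conn=29 S1=38 S2=29 S3=29 blocked=[]
Op 2: conn=29 S1=38 S2=29 S3=44 blocked=[]
Op 3: conn=17 S1=38 S2=17 S3=44 blocked=[]
Op 4: conn=4 S1=38 S2=17 S3=31 blocked=[]
Op 5: conn=-6 S1=38 S2=7 S3=31 blocked=[1, 2, 3]
Op 6: conn=-6 S1=51 S2=7 S3=31 blocked=[1, 2, 3]
Op 7: conn=-15 S1=51 S2=-2 S3=31 blocked=[1, 2, 3]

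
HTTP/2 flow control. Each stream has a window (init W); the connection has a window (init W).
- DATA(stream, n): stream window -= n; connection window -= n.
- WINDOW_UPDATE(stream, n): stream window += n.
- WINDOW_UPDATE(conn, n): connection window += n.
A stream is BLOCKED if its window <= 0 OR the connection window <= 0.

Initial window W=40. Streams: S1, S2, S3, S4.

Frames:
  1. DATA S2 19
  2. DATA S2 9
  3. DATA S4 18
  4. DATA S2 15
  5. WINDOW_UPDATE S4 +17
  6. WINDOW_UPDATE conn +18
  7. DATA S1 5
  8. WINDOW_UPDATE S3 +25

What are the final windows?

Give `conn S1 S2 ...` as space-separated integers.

Answer: -8 35 -3 65 39

Derivation:
Op 1: conn=21 S1=40 S2=21 S3=40 S4=40 blocked=[]
Op 2: conn=12 S1=40 S2=12 S3=40 S4=40 blocked=[]
Op 3: conn=-6 S1=40 S2=12 S3=40 S4=22 blocked=[1, 2, 3, 4]
Op 4: conn=-21 S1=40 S2=-3 S3=40 S4=22 blocked=[1, 2, 3, 4]
Op 5: conn=-21 S1=40 S2=-3 S3=40 S4=39 blocked=[1, 2, 3, 4]
Op 6: conn=-3 S1=40 S2=-3 S3=40 S4=39 blocked=[1, 2, 3, 4]
Op 7: conn=-8 S1=35 S2=-3 S3=40 S4=39 blocked=[1, 2, 3, 4]
Op 8: conn=-8 S1=35 S2=-3 S3=65 S4=39 blocked=[1, 2, 3, 4]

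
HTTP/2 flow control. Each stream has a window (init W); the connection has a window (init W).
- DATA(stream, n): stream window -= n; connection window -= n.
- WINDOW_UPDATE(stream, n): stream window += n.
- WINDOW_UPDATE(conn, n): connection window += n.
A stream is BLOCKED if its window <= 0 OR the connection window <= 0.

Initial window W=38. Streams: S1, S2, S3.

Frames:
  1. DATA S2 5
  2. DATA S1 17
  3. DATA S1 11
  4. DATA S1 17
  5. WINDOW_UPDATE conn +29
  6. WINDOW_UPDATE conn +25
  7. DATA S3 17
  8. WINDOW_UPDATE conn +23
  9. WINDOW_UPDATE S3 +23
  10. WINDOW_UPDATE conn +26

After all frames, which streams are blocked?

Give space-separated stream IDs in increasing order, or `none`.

Op 1: conn=33 S1=38 S2=33 S3=38 blocked=[]
Op 2: conn=16 S1=21 S2=33 S3=38 blocked=[]
Op 3: conn=5 S1=10 S2=33 S3=38 blocked=[]
Op 4: conn=-12 S1=-7 S2=33 S3=38 blocked=[1, 2, 3]
Op 5: conn=17 S1=-7 S2=33 S3=38 blocked=[1]
Op 6: conn=42 S1=-7 S2=33 S3=38 blocked=[1]
Op 7: conn=25 S1=-7 S2=33 S3=21 blocked=[1]
Op 8: conn=48 S1=-7 S2=33 S3=21 blocked=[1]
Op 9: conn=48 S1=-7 S2=33 S3=44 blocked=[1]
Op 10: conn=74 S1=-7 S2=33 S3=44 blocked=[1]

Answer: S1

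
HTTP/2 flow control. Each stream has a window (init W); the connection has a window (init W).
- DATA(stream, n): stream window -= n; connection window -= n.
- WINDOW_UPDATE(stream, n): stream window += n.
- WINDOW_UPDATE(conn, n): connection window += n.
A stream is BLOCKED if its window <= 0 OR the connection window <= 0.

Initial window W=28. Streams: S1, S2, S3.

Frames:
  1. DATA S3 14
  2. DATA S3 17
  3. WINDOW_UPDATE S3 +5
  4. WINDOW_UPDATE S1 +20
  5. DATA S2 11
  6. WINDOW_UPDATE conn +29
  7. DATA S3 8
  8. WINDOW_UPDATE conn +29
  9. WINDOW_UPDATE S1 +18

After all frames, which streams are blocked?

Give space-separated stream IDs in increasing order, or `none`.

Op 1: conn=14 S1=28 S2=28 S3=14 blocked=[]
Op 2: conn=-3 S1=28 S2=28 S3=-3 blocked=[1, 2, 3]
Op 3: conn=-3 S1=28 S2=28 S3=2 blocked=[1, 2, 3]
Op 4: conn=-3 S1=48 S2=28 S3=2 blocked=[1, 2, 3]
Op 5: conn=-14 S1=48 S2=17 S3=2 blocked=[1, 2, 3]
Op 6: conn=15 S1=48 S2=17 S3=2 blocked=[]
Op 7: conn=7 S1=48 S2=17 S3=-6 blocked=[3]
Op 8: conn=36 S1=48 S2=17 S3=-6 blocked=[3]
Op 9: conn=36 S1=66 S2=17 S3=-6 blocked=[3]

Answer: S3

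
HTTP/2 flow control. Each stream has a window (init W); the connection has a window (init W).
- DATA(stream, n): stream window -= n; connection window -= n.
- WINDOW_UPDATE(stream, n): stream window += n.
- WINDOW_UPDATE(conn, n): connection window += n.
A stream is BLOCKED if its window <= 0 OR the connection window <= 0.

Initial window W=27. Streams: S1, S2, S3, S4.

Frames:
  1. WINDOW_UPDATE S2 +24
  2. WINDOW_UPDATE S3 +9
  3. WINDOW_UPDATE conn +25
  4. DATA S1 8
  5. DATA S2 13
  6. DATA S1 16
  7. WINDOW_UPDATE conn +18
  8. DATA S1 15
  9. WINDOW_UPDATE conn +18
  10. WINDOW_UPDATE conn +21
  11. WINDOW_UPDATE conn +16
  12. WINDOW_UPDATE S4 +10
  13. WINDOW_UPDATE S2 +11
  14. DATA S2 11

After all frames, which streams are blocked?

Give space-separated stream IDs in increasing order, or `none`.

Answer: S1

Derivation:
Op 1: conn=27 S1=27 S2=51 S3=27 S4=27 blocked=[]
Op 2: conn=27 S1=27 S2=51 S3=36 S4=27 blocked=[]
Op 3: conn=52 S1=27 S2=51 S3=36 S4=27 blocked=[]
Op 4: conn=44 S1=19 S2=51 S3=36 S4=27 blocked=[]
Op 5: conn=31 S1=19 S2=38 S3=36 S4=27 blocked=[]
Op 6: conn=15 S1=3 S2=38 S3=36 S4=27 blocked=[]
Op 7: conn=33 S1=3 S2=38 S3=36 S4=27 blocked=[]
Op 8: conn=18 S1=-12 S2=38 S3=36 S4=27 blocked=[1]
Op 9: conn=36 S1=-12 S2=38 S3=36 S4=27 blocked=[1]
Op 10: conn=57 S1=-12 S2=38 S3=36 S4=27 blocked=[1]
Op 11: conn=73 S1=-12 S2=38 S3=36 S4=27 blocked=[1]
Op 12: conn=73 S1=-12 S2=38 S3=36 S4=37 blocked=[1]
Op 13: conn=73 S1=-12 S2=49 S3=36 S4=37 blocked=[1]
Op 14: conn=62 S1=-12 S2=38 S3=36 S4=37 blocked=[1]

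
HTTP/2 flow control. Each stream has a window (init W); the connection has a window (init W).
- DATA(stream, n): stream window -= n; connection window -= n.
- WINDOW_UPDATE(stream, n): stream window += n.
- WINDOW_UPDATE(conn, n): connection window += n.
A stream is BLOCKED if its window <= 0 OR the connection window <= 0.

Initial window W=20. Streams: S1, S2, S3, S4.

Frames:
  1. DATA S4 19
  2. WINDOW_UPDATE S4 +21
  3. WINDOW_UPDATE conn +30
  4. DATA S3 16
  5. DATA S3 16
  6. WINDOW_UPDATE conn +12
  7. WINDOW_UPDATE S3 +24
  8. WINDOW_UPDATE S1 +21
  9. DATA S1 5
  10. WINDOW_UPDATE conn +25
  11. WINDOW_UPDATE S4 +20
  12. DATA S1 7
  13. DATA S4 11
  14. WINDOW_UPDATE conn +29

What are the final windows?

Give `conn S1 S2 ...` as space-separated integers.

Op 1: conn=1 S1=20 S2=20 S3=20 S4=1 blocked=[]
Op 2: conn=1 S1=20 S2=20 S3=20 S4=22 blocked=[]
Op 3: conn=31 S1=20 S2=20 S3=20 S4=22 blocked=[]
Op 4: conn=15 S1=20 S2=20 S3=4 S4=22 blocked=[]
Op 5: conn=-1 S1=20 S2=20 S3=-12 S4=22 blocked=[1, 2, 3, 4]
Op 6: conn=11 S1=20 S2=20 S3=-12 S4=22 blocked=[3]
Op 7: conn=11 S1=20 S2=20 S3=12 S4=22 blocked=[]
Op 8: conn=11 S1=41 S2=20 S3=12 S4=22 blocked=[]
Op 9: conn=6 S1=36 S2=20 S3=12 S4=22 blocked=[]
Op 10: conn=31 S1=36 S2=20 S3=12 S4=22 blocked=[]
Op 11: conn=31 S1=36 S2=20 S3=12 S4=42 blocked=[]
Op 12: conn=24 S1=29 S2=20 S3=12 S4=42 blocked=[]
Op 13: conn=13 S1=29 S2=20 S3=12 S4=31 blocked=[]
Op 14: conn=42 S1=29 S2=20 S3=12 S4=31 blocked=[]

Answer: 42 29 20 12 31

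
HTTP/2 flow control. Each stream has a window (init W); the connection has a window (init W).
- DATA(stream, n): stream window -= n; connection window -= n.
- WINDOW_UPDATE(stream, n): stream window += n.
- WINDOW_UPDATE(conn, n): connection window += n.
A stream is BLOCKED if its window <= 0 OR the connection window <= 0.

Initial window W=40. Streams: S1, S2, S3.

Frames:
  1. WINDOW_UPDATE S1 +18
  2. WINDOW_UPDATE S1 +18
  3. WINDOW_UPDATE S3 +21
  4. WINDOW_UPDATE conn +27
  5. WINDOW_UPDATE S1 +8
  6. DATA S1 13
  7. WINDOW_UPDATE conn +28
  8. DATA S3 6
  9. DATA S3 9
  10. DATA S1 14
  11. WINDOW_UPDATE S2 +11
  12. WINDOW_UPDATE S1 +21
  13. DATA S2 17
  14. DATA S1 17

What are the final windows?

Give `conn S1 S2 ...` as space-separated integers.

Op 1: conn=40 S1=58 S2=40 S3=40 blocked=[]
Op 2: conn=40 S1=76 S2=40 S3=40 blocked=[]
Op 3: conn=40 S1=76 S2=40 S3=61 blocked=[]
Op 4: conn=67 S1=76 S2=40 S3=61 blocked=[]
Op 5: conn=67 S1=84 S2=40 S3=61 blocked=[]
Op 6: conn=54 S1=71 S2=40 S3=61 blocked=[]
Op 7: conn=82 S1=71 S2=40 S3=61 blocked=[]
Op 8: conn=76 S1=71 S2=40 S3=55 blocked=[]
Op 9: conn=67 S1=71 S2=40 S3=46 blocked=[]
Op 10: conn=53 S1=57 S2=40 S3=46 blocked=[]
Op 11: conn=53 S1=57 S2=51 S3=46 blocked=[]
Op 12: conn=53 S1=78 S2=51 S3=46 blocked=[]
Op 13: conn=36 S1=78 S2=34 S3=46 blocked=[]
Op 14: conn=19 S1=61 S2=34 S3=46 blocked=[]

Answer: 19 61 34 46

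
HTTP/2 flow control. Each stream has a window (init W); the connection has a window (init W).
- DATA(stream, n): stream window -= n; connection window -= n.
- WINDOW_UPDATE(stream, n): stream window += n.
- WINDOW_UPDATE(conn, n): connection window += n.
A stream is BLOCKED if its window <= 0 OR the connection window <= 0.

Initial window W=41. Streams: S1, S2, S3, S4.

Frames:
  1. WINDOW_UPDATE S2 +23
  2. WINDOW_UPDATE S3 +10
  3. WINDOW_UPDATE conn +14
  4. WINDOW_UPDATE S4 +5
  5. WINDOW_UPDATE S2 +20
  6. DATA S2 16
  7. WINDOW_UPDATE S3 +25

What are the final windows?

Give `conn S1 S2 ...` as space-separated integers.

Op 1: conn=41 S1=41 S2=64 S3=41 S4=41 blocked=[]
Op 2: conn=41 S1=41 S2=64 S3=51 S4=41 blocked=[]
Op 3: conn=55 S1=41 S2=64 S3=51 S4=41 blocked=[]
Op 4: conn=55 S1=41 S2=64 S3=51 S4=46 blocked=[]
Op 5: conn=55 S1=41 S2=84 S3=51 S4=46 blocked=[]
Op 6: conn=39 S1=41 S2=68 S3=51 S4=46 blocked=[]
Op 7: conn=39 S1=41 S2=68 S3=76 S4=46 blocked=[]

Answer: 39 41 68 76 46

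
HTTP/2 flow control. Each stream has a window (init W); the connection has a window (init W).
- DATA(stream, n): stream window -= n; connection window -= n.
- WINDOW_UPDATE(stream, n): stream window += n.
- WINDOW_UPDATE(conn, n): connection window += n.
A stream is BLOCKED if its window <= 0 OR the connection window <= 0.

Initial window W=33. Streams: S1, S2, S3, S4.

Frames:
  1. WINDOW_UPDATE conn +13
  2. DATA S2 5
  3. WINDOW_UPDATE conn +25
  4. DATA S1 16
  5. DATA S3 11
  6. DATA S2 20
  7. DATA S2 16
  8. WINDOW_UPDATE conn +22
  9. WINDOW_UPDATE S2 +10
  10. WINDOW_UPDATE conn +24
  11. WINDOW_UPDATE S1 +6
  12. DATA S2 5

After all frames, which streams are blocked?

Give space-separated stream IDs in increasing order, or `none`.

Answer: S2

Derivation:
Op 1: conn=46 S1=33 S2=33 S3=33 S4=33 blocked=[]
Op 2: conn=41 S1=33 S2=28 S3=33 S4=33 blocked=[]
Op 3: conn=66 S1=33 S2=28 S3=33 S4=33 blocked=[]
Op 4: conn=50 S1=17 S2=28 S3=33 S4=33 blocked=[]
Op 5: conn=39 S1=17 S2=28 S3=22 S4=33 blocked=[]
Op 6: conn=19 S1=17 S2=8 S3=22 S4=33 blocked=[]
Op 7: conn=3 S1=17 S2=-8 S3=22 S4=33 blocked=[2]
Op 8: conn=25 S1=17 S2=-8 S3=22 S4=33 blocked=[2]
Op 9: conn=25 S1=17 S2=2 S3=22 S4=33 blocked=[]
Op 10: conn=49 S1=17 S2=2 S3=22 S4=33 blocked=[]
Op 11: conn=49 S1=23 S2=2 S3=22 S4=33 blocked=[]
Op 12: conn=44 S1=23 S2=-3 S3=22 S4=33 blocked=[2]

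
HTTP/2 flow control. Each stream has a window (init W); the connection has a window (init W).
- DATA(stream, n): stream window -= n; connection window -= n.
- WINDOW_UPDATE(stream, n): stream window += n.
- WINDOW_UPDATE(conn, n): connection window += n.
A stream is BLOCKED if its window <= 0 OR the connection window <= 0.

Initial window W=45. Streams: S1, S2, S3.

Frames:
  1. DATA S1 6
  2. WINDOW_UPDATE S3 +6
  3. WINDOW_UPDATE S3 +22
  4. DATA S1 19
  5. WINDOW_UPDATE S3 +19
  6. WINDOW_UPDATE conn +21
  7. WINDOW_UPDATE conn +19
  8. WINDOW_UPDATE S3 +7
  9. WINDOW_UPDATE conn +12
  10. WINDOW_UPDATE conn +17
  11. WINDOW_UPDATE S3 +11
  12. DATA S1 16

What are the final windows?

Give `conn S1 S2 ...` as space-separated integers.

Op 1: conn=39 S1=39 S2=45 S3=45 blocked=[]
Op 2: conn=39 S1=39 S2=45 S3=51 blocked=[]
Op 3: conn=39 S1=39 S2=45 S3=73 blocked=[]
Op 4: conn=20 S1=20 S2=45 S3=73 blocked=[]
Op 5: conn=20 S1=20 S2=45 S3=92 blocked=[]
Op 6: conn=41 S1=20 S2=45 S3=92 blocked=[]
Op 7: conn=60 S1=20 S2=45 S3=92 blocked=[]
Op 8: conn=60 S1=20 S2=45 S3=99 blocked=[]
Op 9: conn=72 S1=20 S2=45 S3=99 blocked=[]
Op 10: conn=89 S1=20 S2=45 S3=99 blocked=[]
Op 11: conn=89 S1=20 S2=45 S3=110 blocked=[]
Op 12: conn=73 S1=4 S2=45 S3=110 blocked=[]

Answer: 73 4 45 110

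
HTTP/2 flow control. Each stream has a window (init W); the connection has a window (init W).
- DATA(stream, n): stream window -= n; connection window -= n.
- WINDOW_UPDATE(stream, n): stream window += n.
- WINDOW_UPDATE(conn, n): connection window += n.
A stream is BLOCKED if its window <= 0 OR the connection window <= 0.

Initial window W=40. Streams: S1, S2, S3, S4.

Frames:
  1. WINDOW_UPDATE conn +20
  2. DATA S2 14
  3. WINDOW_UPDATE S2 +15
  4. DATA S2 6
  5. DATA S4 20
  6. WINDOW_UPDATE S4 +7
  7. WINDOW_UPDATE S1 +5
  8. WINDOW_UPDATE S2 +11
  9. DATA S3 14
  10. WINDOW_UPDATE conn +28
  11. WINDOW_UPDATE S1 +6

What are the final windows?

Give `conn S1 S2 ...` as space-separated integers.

Op 1: conn=60 S1=40 S2=40 S3=40 S4=40 blocked=[]
Op 2: conn=46 S1=40 S2=26 S3=40 S4=40 blocked=[]
Op 3: conn=46 S1=40 S2=41 S3=40 S4=40 blocked=[]
Op 4: conn=40 S1=40 S2=35 S3=40 S4=40 blocked=[]
Op 5: conn=20 S1=40 S2=35 S3=40 S4=20 blocked=[]
Op 6: conn=20 S1=40 S2=35 S3=40 S4=27 blocked=[]
Op 7: conn=20 S1=45 S2=35 S3=40 S4=27 blocked=[]
Op 8: conn=20 S1=45 S2=46 S3=40 S4=27 blocked=[]
Op 9: conn=6 S1=45 S2=46 S3=26 S4=27 blocked=[]
Op 10: conn=34 S1=45 S2=46 S3=26 S4=27 blocked=[]
Op 11: conn=34 S1=51 S2=46 S3=26 S4=27 blocked=[]

Answer: 34 51 46 26 27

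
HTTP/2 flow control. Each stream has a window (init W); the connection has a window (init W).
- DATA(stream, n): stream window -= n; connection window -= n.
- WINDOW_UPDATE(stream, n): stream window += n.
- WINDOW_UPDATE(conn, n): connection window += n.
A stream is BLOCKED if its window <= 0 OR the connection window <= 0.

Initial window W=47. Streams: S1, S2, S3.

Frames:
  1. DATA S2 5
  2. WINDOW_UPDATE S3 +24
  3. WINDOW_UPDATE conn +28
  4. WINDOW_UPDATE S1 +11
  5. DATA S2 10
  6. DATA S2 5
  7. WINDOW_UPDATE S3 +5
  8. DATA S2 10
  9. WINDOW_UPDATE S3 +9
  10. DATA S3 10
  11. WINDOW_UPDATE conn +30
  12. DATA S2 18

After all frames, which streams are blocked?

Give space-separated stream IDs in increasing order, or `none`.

Answer: S2

Derivation:
Op 1: conn=42 S1=47 S2=42 S3=47 blocked=[]
Op 2: conn=42 S1=47 S2=42 S3=71 blocked=[]
Op 3: conn=70 S1=47 S2=42 S3=71 blocked=[]
Op 4: conn=70 S1=58 S2=42 S3=71 blocked=[]
Op 5: conn=60 S1=58 S2=32 S3=71 blocked=[]
Op 6: conn=55 S1=58 S2=27 S3=71 blocked=[]
Op 7: conn=55 S1=58 S2=27 S3=76 blocked=[]
Op 8: conn=45 S1=58 S2=17 S3=76 blocked=[]
Op 9: conn=45 S1=58 S2=17 S3=85 blocked=[]
Op 10: conn=35 S1=58 S2=17 S3=75 blocked=[]
Op 11: conn=65 S1=58 S2=17 S3=75 blocked=[]
Op 12: conn=47 S1=58 S2=-1 S3=75 blocked=[2]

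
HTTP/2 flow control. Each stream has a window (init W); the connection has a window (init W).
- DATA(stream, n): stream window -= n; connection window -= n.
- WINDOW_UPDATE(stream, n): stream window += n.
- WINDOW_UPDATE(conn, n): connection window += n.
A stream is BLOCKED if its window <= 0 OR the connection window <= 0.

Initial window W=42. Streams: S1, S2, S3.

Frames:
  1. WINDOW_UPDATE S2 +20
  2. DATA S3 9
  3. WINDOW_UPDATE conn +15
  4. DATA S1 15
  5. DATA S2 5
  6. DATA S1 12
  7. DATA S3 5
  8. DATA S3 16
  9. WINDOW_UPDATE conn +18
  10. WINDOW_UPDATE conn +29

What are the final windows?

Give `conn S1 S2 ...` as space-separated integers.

Op 1: conn=42 S1=42 S2=62 S3=42 blocked=[]
Op 2: conn=33 S1=42 S2=62 S3=33 blocked=[]
Op 3: conn=48 S1=42 S2=62 S3=33 blocked=[]
Op 4: conn=33 S1=27 S2=62 S3=33 blocked=[]
Op 5: conn=28 S1=27 S2=57 S3=33 blocked=[]
Op 6: conn=16 S1=15 S2=57 S3=33 blocked=[]
Op 7: conn=11 S1=15 S2=57 S3=28 blocked=[]
Op 8: conn=-5 S1=15 S2=57 S3=12 blocked=[1, 2, 3]
Op 9: conn=13 S1=15 S2=57 S3=12 blocked=[]
Op 10: conn=42 S1=15 S2=57 S3=12 blocked=[]

Answer: 42 15 57 12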